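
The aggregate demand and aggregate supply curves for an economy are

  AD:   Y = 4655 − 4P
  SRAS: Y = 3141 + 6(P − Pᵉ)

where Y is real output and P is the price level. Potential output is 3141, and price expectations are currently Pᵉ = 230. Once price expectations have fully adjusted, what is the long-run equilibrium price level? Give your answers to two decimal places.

Long-run P = 378.50

Short run: with Pᵉ = 230, SRAS is Y = 1761 + 6P. Setting AD = SRAS gives 2894 = 10P, so P = 289.40 and Y = 4655 − 4P = 3497.40.
Output 3497.40 is above potential 3141, so over time expected prices rise and SRAS shifts left until Y returns to 3141.
Long run: Y = 3141 on the AD curve gives 3141 = 4655 − 4P, so P = 378.50.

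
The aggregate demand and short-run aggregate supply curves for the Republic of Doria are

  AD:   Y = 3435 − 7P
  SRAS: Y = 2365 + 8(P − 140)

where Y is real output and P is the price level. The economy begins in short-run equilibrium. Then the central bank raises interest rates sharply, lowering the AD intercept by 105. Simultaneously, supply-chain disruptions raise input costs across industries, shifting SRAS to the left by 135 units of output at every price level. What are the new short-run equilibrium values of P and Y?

P = 148, Y = 2294

After both shocks: AD is Y = 3330 − 7P and SRAS is Y = 1110 + 8P.
Setting them equal: 2220 = 15P, so P = 148.
Y = 3330 − 7·148 = 2294.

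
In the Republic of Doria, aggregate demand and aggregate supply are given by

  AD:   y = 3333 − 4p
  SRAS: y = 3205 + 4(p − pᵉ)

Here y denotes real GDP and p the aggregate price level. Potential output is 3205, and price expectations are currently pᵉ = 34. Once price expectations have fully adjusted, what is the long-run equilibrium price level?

Short run: with pᵉ = 34, SRAS is y = 3069 + 4p. Setting AD = SRAS gives 264 = 8p, so p = 33 and y = 3333 − 4·33 = 3201.
Output 3201 is below potential 3205, so over time expected prices fall and SRAS shifts right until y returns to 3205.
Long run: y = 3205 on the AD curve gives 3205 = 3333 − 4p, so p = 32.

Long-run p = 32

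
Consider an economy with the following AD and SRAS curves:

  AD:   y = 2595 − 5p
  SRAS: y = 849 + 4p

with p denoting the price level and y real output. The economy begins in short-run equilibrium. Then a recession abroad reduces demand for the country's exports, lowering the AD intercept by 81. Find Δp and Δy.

Δp = -9, Δy = -36

This is a negative demand shock: AD shifts left.
New AD: y = 2514 − 5p.
Set AD = SRAS: 2514 − 5p = 849 + 4p, so 1665 = 9p and p = 185.
y = 2514 − 5·185 = 1589.
Initially p = 194, y = 1625, so Δp = -9 and Δy = -36.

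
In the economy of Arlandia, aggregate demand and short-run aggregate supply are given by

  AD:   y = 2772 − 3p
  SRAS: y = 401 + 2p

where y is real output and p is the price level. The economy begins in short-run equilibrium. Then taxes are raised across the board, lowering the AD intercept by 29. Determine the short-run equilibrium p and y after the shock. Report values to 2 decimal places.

This is a negative demand shock: AD shifts left.
New AD: y = 2743 − 3p.
Set AD = SRAS: 2743 − 3p = 401 + 2p, so 2342 = 5p and p = 468.40.
Substituting into AD, y = 1337.80.

p = 468.40, y = 1337.80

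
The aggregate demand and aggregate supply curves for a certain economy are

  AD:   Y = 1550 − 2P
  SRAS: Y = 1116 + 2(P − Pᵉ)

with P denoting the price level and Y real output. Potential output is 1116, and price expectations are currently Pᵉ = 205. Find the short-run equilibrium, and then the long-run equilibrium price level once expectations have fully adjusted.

Short run: with Pᵉ = 205, SRAS is Y = 706 + 2P. Setting AD = SRAS gives 844 = 4P, so P = 211 and Y = 1550 − 2·211 = 1128.
Output 1128 is above potential 1116, so over time expected prices rise and SRAS shifts left until Y returns to 1116.
Long run: Y = 1116 on the AD curve gives 1116 = 1550 − 2P, so P = 217.

Short run: P = 211, Y = 1128. Long run: P = 217.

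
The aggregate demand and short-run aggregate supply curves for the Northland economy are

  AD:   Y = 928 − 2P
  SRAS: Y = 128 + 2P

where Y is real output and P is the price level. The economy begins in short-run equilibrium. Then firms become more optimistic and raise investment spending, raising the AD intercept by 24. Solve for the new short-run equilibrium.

P = 206, Y = 540

This is a positive demand shock: AD shifts right.
New AD: Y = 952 − 2P.
Set AD = SRAS: 952 − 2P = 128 + 2P, so 824 = 4P and P = 206.
Y = 952 − 2·206 = 540.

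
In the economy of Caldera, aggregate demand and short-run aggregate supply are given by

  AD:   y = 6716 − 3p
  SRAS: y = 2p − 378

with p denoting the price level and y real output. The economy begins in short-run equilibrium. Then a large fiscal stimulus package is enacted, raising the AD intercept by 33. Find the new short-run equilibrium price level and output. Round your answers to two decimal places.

p = 1425.40, y = 2472.80

This is a positive demand shock: AD shifts right.
New AD: y = 6749 − 3p.
Set AD = SRAS: 6749 − 3p = 2p − 378, so 7127 = 5p and p = 1425.40.
Substituting into AD, y = 2472.80.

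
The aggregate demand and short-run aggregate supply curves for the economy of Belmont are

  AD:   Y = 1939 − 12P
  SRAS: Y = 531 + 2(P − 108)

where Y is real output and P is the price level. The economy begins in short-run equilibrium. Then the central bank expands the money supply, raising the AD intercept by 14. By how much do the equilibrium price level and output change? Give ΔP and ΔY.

This is a positive demand shock: AD shifts right.
New AD: Y = 1953 − 12P.
SRAS can be written Y = 315 + 2P.
Set AD = SRAS: 1953 − 12P = 315 + 2P, so 1638 = 14P and P = 117.
Y = 1953 − 12·117 = 549.
Initially P = 116, Y = 547, so ΔP = +1 and ΔY = +2.

ΔP = +1, ΔY = +2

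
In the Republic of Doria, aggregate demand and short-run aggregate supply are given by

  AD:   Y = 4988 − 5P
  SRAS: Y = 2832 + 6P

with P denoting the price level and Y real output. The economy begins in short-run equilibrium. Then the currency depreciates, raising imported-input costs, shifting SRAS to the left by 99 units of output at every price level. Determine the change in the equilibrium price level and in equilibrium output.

This is a negative supply shock: SRAS shifts left.
New SRAS: Y = 2733 + 6P.
Set AD = SRAS: 4988 − 5P = 2733 + 6P, so 2255 = 11P and P = 205.
Y = 4988 − 5·205 = 3963.
Initially P = 196, Y = 4008, so ΔP = +9 and ΔY = -45.

ΔP = +9, ΔY = -45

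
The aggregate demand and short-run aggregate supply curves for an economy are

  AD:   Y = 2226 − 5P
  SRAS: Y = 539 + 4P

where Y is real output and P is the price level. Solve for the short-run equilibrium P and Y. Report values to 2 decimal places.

Set AD = SRAS: 2226 − 5P = 539 + 4P, so 1687 = 9P and P = 187.44.
Substituting into AD, Y = 2226 − 5P = 1288.78.

P = 187.44, Y = 1288.78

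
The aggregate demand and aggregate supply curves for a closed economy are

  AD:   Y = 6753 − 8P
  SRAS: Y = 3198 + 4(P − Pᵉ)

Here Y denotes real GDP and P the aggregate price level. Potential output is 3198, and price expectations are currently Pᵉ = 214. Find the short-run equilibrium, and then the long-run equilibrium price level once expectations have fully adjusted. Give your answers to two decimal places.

Short run: P = 367.58, Y = 3812.33. Long run: P = 444.38.

Short run: with Pᵉ = 214, SRAS is Y = 2342 + 4P. Setting AD = SRAS gives 4411 = 12P, so P = 367.58 and Y = 6753 − 8P = 3812.33.
Output 3812.33 is above potential 3198, so over time expected prices rise and SRAS shifts left until Y returns to 3198.
Long run: Y = 3198 on the AD curve gives 3198 = 6753 − 8P, so P = 444.38.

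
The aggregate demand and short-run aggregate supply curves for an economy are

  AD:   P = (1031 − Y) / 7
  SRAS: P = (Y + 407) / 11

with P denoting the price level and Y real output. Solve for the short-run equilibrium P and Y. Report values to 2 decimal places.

P = 79.89, Y = 471.78

Rearrange AD to Y = 1031 − 7P.
Rearrange SRAS to Y = 11P − 407.
Set AD = SRAS: 1031 − 7P = 11P − 407, so 1438 = 18P and P = 79.89.
Substituting into AD, Y = 1031 − 7P = 471.78.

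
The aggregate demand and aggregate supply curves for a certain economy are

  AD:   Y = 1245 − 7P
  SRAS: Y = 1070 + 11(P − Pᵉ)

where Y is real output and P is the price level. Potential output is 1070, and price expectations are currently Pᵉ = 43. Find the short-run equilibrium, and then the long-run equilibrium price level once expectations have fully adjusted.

Short run: P = 36, Y = 993. Long run: P = 25.

Short run: with Pᵉ = 43, SRAS is Y = 597 + 11P. Setting AD = SRAS gives 648 = 18P, so P = 36 and Y = 1245 − 7·36 = 993.
Output 993 is below potential 1070, so over time expected prices fall and SRAS shifts right until Y returns to 1070.
Long run: Y = 1070 on the AD curve gives 1070 = 1245 − 7P, so P = 25.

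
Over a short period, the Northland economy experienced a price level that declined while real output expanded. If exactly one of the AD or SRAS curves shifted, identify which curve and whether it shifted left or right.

P fell and Y rose. An AD shift moves P and Y in the same direction; an SRAS shift moves them in opposite directions.
Here P and Y moved in opposite directions, so the SRAS curve shifted.
Since Y rose, SRAS shifted right.

SRAS shifted right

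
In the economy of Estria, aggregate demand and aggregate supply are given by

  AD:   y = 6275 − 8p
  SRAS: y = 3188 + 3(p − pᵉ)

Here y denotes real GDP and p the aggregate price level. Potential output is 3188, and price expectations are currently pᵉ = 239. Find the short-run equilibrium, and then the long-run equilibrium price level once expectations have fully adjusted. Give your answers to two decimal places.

Short run: p = 345.82, y = 3508.45. Long run: p = 385.88.

Short run: with pᵉ = 239, SRAS is y = 2471 + 3p. Setting AD = SRAS gives 3804 = 11p, so p = 345.82 and y = 6275 − 8p = 3508.45.
Output 3508.45 is above potential 3188, so over time expected prices rise and SRAS shifts left until y returns to 3188.
Long run: y = 3188 on the AD curve gives 3188 = 6275 − 8p, so p = 385.88.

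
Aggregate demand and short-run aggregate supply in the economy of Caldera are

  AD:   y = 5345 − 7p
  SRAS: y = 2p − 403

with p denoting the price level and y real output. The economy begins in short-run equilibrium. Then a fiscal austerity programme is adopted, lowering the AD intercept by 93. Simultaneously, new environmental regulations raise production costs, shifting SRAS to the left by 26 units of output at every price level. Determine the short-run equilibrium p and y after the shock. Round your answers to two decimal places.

p = 631.22, y = 833.44

After both shocks: AD is y = 5252 − 7p and SRAS is y = 2p − 429.
Setting them equal: 5681 = 9p, so p = 631.22.
Substituting into AD, y = 833.44.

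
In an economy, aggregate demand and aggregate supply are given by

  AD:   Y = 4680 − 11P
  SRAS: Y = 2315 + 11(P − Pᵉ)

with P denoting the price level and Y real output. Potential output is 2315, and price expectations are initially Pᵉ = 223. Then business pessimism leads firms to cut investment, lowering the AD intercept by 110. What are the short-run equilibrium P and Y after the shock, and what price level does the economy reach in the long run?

Short run: P = 214, Y = 2216. Long run: P = 205.

AD shifts left: new AD is Y = 4570 − 11P. With Pᵉ = 223, SRAS is Y = 11P − 138.
Short run: 4570 − 11P = 11P − 138 gives 4708 = 22P, so P = 214 and Y = 4570 − 11·214 = 2216.
Y = 2216 is below potential 2315; expectations adjust and SRAS shifts right until Y = 2315.
Long run: on the new AD curve, 2315 = 4570 − 11P gives P = 205.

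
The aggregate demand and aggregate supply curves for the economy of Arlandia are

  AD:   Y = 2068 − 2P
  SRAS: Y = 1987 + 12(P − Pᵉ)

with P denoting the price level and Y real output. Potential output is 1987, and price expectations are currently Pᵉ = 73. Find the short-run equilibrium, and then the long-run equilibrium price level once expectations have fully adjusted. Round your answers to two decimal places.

Short run: with Pᵉ = 73, SRAS is Y = 1111 + 12P. Setting AD = SRAS gives 957 = 14P, so P = 68.36 and Y = 2068 − 2P = 1931.29.
Output 1931.29 is below potential 1987, so over time expected prices fall and SRAS shifts right until Y returns to 1987.
Long run: Y = 1987 on the AD curve gives 1987 = 2068 − 2P, so P = 40.50.

Short run: P = 68.36, Y = 1931.29. Long run: P = 40.50.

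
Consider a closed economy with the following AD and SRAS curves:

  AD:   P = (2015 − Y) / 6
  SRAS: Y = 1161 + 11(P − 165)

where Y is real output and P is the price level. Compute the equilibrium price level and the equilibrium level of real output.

Write SRAS as Y = 1161 + 11P − 1815 = 11P − 654.
Rearrange AD to Y = 2015 − 6P.
Set AD = SRAS: 2015 − 6P = 11P − 654, so 2669 = 17P and P = 157.
Then Y = 2015 − 6·157 = 1073.

P = 157, Y = 1073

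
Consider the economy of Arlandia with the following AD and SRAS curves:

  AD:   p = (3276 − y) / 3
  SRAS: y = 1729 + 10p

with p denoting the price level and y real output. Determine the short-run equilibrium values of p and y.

p = 119, y = 2919

Rearrange AD to y = 3276 − 3p.
Set AD = SRAS: 3276 − 3p = 1729 + 10p, so 1547 = 13p and p = 119.
Then y = 3276 − 3·119 = 2919.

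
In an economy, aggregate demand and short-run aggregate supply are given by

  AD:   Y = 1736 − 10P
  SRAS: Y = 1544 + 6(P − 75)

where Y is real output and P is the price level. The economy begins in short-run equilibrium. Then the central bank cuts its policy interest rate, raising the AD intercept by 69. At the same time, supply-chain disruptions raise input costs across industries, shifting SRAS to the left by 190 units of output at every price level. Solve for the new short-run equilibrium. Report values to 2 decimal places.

After both shocks: AD is Y = 1805 − 10P and SRAS is Y = 904 + 6P.
Setting them equal: 901 = 16P, so P = 56.31.
Substituting into AD, Y = 1241.88.

P = 56.31, Y = 1241.88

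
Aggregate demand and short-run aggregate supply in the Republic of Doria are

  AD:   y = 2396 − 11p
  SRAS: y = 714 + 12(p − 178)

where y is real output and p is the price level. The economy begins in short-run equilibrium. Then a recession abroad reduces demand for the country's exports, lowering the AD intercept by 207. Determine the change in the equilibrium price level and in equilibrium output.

Δp = -9, Δy = -108

This is a negative demand shock: AD shifts left.
New AD: y = 2189 − 11p.
SRAS can be written y = 12p − 1422.
Set AD = SRAS: 2189 − 11p = 12p − 1422, so 3611 = 23p and p = 157.
y = 2189 − 11·157 = 462.
Initially p = 166, y = 570, so Δp = -9 and Δy = -108.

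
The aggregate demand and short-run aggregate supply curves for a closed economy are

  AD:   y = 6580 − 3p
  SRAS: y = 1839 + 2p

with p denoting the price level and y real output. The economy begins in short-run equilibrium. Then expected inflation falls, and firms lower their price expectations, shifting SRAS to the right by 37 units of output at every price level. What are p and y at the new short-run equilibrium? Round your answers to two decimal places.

This is a positive supply shock: SRAS shifts right.
New SRAS: y = 1876 + 2p.
Set AD = SRAS: 6580 − 3p = 1876 + 2p, so 4704 = 5p and p = 940.80.
Substituting into AD, y = 3757.60.

p = 940.80, y = 3757.60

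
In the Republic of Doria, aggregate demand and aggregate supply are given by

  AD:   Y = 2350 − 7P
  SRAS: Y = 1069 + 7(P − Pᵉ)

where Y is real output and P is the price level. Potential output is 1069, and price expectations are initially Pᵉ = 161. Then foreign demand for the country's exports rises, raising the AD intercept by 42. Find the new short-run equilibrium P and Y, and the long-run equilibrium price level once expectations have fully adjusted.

Short run: P = 175, Y = 1167. Long run: P = 189.

AD shifts right: new AD is Y = 2392 − 7P. With Pᵉ = 161, SRAS is Y = 7P − 58.
Short run: 2392 − 7P = 7P − 58 gives 2450 = 14P, so P = 175 and Y = 2392 − 7·175 = 1167.
Y = 1167 is above potential 1069; expectations adjust and SRAS shifts left until Y = 1069.
Long run: on the new AD curve, 1069 = 2392 − 7P gives P = 189.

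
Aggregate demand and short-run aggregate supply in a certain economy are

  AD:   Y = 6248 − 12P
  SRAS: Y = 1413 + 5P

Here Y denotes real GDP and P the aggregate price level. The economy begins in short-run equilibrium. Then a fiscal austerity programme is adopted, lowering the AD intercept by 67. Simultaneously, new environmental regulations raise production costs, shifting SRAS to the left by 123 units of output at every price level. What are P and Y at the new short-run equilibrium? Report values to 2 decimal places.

P = 287.71, Y = 2728.53

After both shocks: AD is Y = 6181 − 12P and SRAS is Y = 1290 + 5P.
Setting them equal: 4891 = 17P, so P = 287.71.
Substituting into AD, Y = 2728.53.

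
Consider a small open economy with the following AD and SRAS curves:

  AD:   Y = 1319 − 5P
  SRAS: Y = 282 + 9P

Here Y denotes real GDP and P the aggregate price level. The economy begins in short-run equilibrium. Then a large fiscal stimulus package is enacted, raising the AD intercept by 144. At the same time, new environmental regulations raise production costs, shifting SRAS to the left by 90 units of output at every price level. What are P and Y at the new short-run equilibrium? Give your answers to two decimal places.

After both shocks: AD is Y = 1463 − 5P and SRAS is Y = 192 + 9P.
Setting them equal: 1271 = 14P, so P = 90.79.
Substituting into AD, Y = 1009.07.

P = 90.79, Y = 1009.07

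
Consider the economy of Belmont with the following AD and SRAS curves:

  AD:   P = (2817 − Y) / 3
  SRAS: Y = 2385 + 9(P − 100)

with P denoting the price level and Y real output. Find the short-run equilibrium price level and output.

P = 111, Y = 2484

Write SRAS as Y = 2385 + 9P − 900 = 1485 + 9P.
Rearrange AD to Y = 2817 − 3P.
Set AD = SRAS: 2817 − 3P = 1485 + 9P, so 1332 = 12P and P = 111.
Then Y = 2817 − 3·111 = 2484.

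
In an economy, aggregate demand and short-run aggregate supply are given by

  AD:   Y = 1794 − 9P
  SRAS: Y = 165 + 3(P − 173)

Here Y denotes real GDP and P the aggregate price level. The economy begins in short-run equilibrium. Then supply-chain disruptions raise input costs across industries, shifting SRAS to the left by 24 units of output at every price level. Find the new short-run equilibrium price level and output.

P = 181, Y = 165

This is a negative supply shock: SRAS shifts left.
New SRAS: Y = 3P − 378.
Set AD = SRAS: 1794 − 9P = 3P − 378, so 2172 = 12P and P = 181.
Y = 1794 − 9·181 = 165.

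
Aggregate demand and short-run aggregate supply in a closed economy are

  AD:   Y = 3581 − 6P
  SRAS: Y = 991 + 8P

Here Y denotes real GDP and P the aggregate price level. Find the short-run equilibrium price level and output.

P = 185, Y = 2471

Set AD = SRAS: 3581 − 6P = 991 + 8P, so 2590 = 14P and P = 185.
Then Y = 3581 − 6·185 = 2471.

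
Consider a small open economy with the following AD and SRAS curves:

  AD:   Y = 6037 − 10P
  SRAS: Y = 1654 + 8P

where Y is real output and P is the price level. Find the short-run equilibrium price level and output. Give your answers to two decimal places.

Set AD = SRAS: 6037 − 10P = 1654 + 8P, so 4383 = 18P and P = 243.50.
Substituting into AD, Y = 6037 − 10P = 3602.00.

P = 243.50, Y = 3602.00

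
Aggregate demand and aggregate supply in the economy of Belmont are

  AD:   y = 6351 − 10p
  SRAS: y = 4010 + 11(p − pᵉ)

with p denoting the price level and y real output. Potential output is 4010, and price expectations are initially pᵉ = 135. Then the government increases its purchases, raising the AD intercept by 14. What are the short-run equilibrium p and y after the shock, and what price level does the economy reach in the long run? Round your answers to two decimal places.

Short run: p = 182.86, y = 4536.43. Long run: p = 235.50.

AD shifts right: new AD is y = 6365 − 10p. With pᵉ = 135, SRAS is y = 2525 + 11p.
Short run: 6365 − 10p = 2525 + 11p gives 3840 = 21p, so p = 182.86 and y = 6365 − 10p = 4536.43.
y = 4536.43 is above potential 4010; expectations adjust and SRAS shifts left until y = 4010.
Long run: on the new AD curve, 4010 = 6365 − 10p gives p = 235.50.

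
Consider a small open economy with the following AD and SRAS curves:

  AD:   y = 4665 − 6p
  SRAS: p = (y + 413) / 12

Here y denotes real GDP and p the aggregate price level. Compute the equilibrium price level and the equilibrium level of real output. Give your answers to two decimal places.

Rearrange SRAS to y = 12p − 413.
Set AD = SRAS: 4665 − 6p = 12p − 413, so 5078 = 18p and p = 282.11.
Substituting into AD, y = 4665 − 6p = 2972.33.

p = 282.11, y = 2972.33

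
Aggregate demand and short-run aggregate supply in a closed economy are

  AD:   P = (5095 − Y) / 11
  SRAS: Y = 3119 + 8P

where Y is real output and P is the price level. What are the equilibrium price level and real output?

P = 104, Y = 3951

Rearrange AD to Y = 5095 − 11P.
Set AD = SRAS: 5095 − 11P = 3119 + 8P, so 1976 = 19P and P = 104.
Then Y = 5095 − 11·104 = 3951.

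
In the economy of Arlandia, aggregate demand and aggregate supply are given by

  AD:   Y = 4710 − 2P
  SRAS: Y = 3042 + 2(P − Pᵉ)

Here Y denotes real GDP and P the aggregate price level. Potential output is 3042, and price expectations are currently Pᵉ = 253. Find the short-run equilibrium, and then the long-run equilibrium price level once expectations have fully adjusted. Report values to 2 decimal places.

Short run: P = 543.50, Y = 3623.00. Long run: P = 834.00.

Short run: with Pᵉ = 253, SRAS is Y = 2536 + 2P. Setting AD = SRAS gives 2174 = 4P, so P = 543.50 and Y = 4710 − 2P = 3623.00.
Output 3623.00 is above potential 3042, so over time expected prices rise and SRAS shifts left until Y returns to 3042.
Long run: Y = 3042 on the AD curve gives 3042 = 4710 − 2P, so P = 834.00.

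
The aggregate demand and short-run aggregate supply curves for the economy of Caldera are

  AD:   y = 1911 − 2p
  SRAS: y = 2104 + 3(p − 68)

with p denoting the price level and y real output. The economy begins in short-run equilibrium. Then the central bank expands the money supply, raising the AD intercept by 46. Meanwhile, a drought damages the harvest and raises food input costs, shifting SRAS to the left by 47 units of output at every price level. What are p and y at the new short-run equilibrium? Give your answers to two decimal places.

p = 20.80, y = 1915.40

After both shocks: AD is y = 1957 − 2p and SRAS is y = 1853 + 3p.
Setting them equal: 104 = 5p, so p = 20.80.
Substituting into AD, y = 1915.40.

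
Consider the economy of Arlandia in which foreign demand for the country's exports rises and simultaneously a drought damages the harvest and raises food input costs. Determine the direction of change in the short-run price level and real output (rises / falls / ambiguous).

The first event is a positive demand shock: AD shifts right, which by itself pushes P up and Y up.
The second is an adverse supply shock: SRAS shifts left, which by itself pushes P up and Y down.
Both shocks push P up, so P rises. The two shocks push Y in opposite directions, so the effect on Y is ambiguous.

Price level: rises; output: ambiguous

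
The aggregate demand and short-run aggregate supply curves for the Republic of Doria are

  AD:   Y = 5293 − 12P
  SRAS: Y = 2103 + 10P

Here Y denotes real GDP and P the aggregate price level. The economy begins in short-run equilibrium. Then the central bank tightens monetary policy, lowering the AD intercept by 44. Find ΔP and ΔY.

ΔP = -2, ΔY = -20

This is a negative demand shock: AD shifts left.
New AD: Y = 5249 − 12P.
Set AD = SRAS: 5249 − 12P = 2103 + 10P, so 3146 = 22P and P = 143.
Y = 5249 − 12·143 = 3533.
Initially P = 145, Y = 3553, so ΔP = -2 and ΔY = -20.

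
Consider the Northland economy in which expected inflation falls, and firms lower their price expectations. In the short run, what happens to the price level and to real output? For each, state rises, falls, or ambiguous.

This is a favourable supply shock: SRAS shifts right.
Moving along the downward-sloping AD curve, P falls and Y rises.

Price level: falls; output: rises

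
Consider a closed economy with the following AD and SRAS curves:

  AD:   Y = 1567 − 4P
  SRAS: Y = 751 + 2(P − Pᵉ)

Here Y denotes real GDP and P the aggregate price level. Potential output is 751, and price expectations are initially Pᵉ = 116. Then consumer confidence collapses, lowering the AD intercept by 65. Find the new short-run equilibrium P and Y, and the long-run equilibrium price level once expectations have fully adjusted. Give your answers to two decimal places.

Short run: P = 163.83, Y = 846.67. Long run: P = 187.75.

AD shifts left: new AD is Y = 1502 − 4P. With Pᵉ = 116, SRAS is Y = 519 + 2P.
Short run: 1502 − 4P = 519 + 2P gives 983 = 6P, so P = 163.83 and Y = 1502 − 4P = 846.67.
Y = 846.67 is above potential 751; expectations adjust and SRAS shifts left until Y = 751.
Long run: on the new AD curve, 751 = 1502 − 4P gives P = 187.75.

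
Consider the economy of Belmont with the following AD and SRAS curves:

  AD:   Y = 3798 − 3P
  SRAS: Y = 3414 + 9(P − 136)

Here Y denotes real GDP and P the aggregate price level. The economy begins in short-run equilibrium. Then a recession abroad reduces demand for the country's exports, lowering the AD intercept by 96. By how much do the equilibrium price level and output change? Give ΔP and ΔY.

This is a negative demand shock: AD shifts left.
New AD: Y = 3702 − 3P.
SRAS can be written Y = 2190 + 9P.
Set AD = SRAS: 3702 − 3P = 2190 + 9P, so 1512 = 12P and P = 126.
Y = 3702 − 3·126 = 3324.
Initially P = 134, Y = 3396, so ΔP = -8 and ΔY = -72.

ΔP = -8, ΔY = -72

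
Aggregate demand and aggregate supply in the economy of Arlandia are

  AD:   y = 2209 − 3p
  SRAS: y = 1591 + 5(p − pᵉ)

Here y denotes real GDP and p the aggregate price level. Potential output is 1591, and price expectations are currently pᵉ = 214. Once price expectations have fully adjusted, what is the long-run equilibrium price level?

Long-run p = 206

Short run: with pᵉ = 214, SRAS is y = 521 + 5p. Setting AD = SRAS gives 1688 = 8p, so p = 211 and y = 2209 − 3·211 = 1576.
Output 1576 is below potential 1591, so over time expected prices fall and SRAS shifts right until y returns to 1591.
Long run: y = 1591 on the AD curve gives 1591 = 2209 − 3p, so p = 206.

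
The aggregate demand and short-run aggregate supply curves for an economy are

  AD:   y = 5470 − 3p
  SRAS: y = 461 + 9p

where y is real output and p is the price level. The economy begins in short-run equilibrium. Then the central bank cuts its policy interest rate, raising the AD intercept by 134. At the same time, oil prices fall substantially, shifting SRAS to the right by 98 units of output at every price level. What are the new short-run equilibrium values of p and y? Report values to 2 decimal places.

After both shocks: AD is y = 5604 − 3p and SRAS is y = 559 + 9p.
Setting them equal: 5045 = 12p, so p = 420.42.
Substituting into AD, y = 4342.75.

p = 420.42, y = 4342.75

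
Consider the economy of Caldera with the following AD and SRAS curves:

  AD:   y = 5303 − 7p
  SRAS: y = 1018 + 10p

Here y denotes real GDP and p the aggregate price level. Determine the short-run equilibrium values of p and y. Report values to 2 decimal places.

Set AD = SRAS: 5303 − 7p = 1018 + 10p, so 4285 = 17p and p = 252.06.
Substituting into AD, y = 5303 − 7p = 3538.59.

p = 252.06, y = 3538.59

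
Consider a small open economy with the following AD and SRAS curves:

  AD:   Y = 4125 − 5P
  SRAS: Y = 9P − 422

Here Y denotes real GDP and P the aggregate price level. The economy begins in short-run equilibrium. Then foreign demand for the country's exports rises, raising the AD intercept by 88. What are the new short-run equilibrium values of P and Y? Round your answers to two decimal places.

This is a positive demand shock: AD shifts right.
New AD: Y = 4213 − 5P.
Set AD = SRAS: 4213 − 5P = 9P − 422, so 4635 = 14P and P = 331.07.
Substituting into AD, Y = 2557.64.

P = 331.07, Y = 2557.64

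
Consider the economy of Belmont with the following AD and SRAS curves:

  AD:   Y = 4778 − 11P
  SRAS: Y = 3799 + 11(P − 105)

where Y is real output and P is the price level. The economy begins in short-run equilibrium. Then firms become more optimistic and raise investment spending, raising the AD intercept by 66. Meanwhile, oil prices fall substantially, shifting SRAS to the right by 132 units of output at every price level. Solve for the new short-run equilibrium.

After both shocks: AD is Y = 4844 − 11P and SRAS is Y = 2776 + 11P.
Setting them equal: 2068 = 22P, so P = 94.
Y = 4844 − 11·94 = 3810.

P = 94, Y = 3810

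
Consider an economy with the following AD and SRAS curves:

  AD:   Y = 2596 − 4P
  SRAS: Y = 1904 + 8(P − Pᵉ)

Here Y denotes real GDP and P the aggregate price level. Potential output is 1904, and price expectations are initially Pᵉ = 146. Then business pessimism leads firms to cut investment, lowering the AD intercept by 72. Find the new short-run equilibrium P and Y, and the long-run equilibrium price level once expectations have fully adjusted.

AD shifts left: new AD is Y = 2524 − 4P. With Pᵉ = 146, SRAS is Y = 736 + 8P.
Short run: 2524 − 4P = 736 + 8P gives 1788 = 12P, so P = 149 and Y = 2524 − 4·149 = 1928.
Y = 1928 is above potential 1904; expectations adjust and SRAS shifts left until Y = 1904.
Long run: on the new AD curve, 1904 = 2524 − 4P gives P = 155.

Short run: P = 149, Y = 1928. Long run: P = 155.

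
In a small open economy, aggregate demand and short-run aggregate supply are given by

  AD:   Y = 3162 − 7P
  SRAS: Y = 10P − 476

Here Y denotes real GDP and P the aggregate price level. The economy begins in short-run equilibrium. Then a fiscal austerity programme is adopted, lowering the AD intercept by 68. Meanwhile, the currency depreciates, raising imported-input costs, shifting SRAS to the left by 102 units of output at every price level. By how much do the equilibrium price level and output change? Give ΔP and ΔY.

ΔP = +2, ΔY = -82

After both shocks: AD is Y = 3094 − 7P and SRAS is Y = 10P − 578.
Setting them equal: 3672 = 17P, so P = 216.
Y = 3094 − 7·216 = 1582.
Initially P = 214, Y = 1664, so ΔP = +2 and ΔY = -82.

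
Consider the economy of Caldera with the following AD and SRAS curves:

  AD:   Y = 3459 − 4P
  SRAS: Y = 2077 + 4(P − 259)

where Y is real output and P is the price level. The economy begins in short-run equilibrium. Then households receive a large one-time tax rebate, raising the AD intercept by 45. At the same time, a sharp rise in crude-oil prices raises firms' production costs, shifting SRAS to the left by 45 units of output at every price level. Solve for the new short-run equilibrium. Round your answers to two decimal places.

After both shocks: AD is Y = 3504 − 4P and SRAS is Y = 996 + 4P.
Setting them equal: 2508 = 8P, so P = 313.50.
Substituting into AD, Y = 2250.00.

P = 313.50, Y = 2250.00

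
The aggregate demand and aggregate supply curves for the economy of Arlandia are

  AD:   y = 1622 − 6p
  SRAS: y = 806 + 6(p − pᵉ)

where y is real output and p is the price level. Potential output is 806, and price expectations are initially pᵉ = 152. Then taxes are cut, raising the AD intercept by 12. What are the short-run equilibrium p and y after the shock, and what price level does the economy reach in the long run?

AD shifts right: new AD is y = 1634 − 6p. With pᵉ = 152, SRAS is y = 6p − 106.
Short run: 1634 − 6p = 6p − 106 gives 1740 = 12p, so p = 145 and y = 1634 − 6·145 = 764.
y = 764 is below potential 806; expectations adjust and SRAS shifts right until y = 806.
Long run: on the new AD curve, 806 = 1634 − 6p gives p = 138.

Short run: p = 145, y = 764. Long run: p = 138.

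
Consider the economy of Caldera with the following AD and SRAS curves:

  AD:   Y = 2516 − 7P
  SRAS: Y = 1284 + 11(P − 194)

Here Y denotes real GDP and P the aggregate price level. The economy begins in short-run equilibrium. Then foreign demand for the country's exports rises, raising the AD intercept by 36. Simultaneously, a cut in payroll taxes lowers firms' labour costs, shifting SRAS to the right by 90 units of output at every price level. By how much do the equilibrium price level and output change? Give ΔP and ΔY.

After both shocks: AD is Y = 2552 − 7P and SRAS is Y = 11P − 760.
Setting them equal: 3312 = 18P, so P = 184.
Y = 2552 − 7·184 = 1264.
Initially P = 187, Y = 1207, so ΔP = -3 and ΔY = +57.

ΔP = -3, ΔY = +57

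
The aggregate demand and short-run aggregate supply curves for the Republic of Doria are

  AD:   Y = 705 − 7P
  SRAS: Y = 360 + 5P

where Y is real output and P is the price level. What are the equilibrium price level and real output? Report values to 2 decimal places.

P = 28.75, Y = 503.75

Set AD = SRAS: 705 − 7P = 360 + 5P, so 345 = 12P and P = 28.75.
Substituting into AD, Y = 705 − 7P = 503.75.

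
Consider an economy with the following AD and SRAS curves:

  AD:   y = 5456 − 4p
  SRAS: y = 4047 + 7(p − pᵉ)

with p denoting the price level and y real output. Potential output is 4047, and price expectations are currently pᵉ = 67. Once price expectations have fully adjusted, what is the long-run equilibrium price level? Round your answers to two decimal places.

Short run: with pᵉ = 67, SRAS is y = 3578 + 7p. Setting AD = SRAS gives 1878 = 11p, so p = 170.73 and y = 5456 − 4p = 4773.09.
Output 4773.09 is above potential 4047, so over time expected prices rise and SRAS shifts left until y returns to 4047.
Long run: y = 4047 on the AD curve gives 4047 = 5456 − 4p, so p = 352.25.

Long-run p = 352.25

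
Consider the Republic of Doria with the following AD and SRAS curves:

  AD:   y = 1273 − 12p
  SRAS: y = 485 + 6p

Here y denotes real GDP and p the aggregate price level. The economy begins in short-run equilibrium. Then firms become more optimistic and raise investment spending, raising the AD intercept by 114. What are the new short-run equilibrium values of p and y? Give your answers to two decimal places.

This is a positive demand shock: AD shifts right.
New AD: y = 1387 − 12p.
Set AD = SRAS: 1387 − 12p = 485 + 6p, so 902 = 18p and p = 50.11.
Substituting into AD, y = 785.67.

p = 50.11, y = 785.67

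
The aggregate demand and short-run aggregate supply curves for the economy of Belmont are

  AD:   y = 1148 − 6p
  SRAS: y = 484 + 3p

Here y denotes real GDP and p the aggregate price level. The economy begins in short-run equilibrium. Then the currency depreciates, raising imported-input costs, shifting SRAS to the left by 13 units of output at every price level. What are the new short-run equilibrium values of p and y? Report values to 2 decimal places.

p = 75.22, y = 696.67

This is a negative supply shock: SRAS shifts left.
New SRAS: y = 471 + 3p.
Set AD = SRAS: 1148 − 6p = 471 + 3p, so 677 = 9p and p = 75.22.
Substituting into AD, y = 696.67.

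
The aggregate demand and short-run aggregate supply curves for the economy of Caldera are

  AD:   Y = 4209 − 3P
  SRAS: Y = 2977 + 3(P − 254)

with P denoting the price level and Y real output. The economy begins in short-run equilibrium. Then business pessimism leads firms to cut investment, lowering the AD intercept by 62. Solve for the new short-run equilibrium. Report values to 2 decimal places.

P = 322.00, Y = 3181.00

This is a negative demand shock: AD shifts left.
New AD: Y = 4147 − 3P.
SRAS can be written Y = 2215 + 3P.
Set AD = SRAS: 4147 − 3P = 2215 + 3P, so 1932 = 6P and P = 322.00.
Substituting into AD, Y = 3181.00.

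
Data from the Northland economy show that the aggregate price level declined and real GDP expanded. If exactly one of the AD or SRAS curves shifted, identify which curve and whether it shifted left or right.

P fell and Y rose. An AD shift moves P and Y in the same direction; an SRAS shift moves them in opposite directions.
Here P and Y moved in opposite directions, so the SRAS curve shifted.
Since Y rose, SRAS shifted right.

SRAS shifted right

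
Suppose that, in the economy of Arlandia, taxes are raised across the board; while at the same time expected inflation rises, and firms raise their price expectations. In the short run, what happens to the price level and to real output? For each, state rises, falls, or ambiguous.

Price level: ambiguous; output: falls

The first event is a negative demand shock: AD shifts left, which by itself pushes P down and Y down.
The second is an adverse supply shock: SRAS shifts left, which by itself pushes P up and Y down.
The two shocks push P in opposite directions, so the effect on P is ambiguous. Both shocks push Y down, so Y falls.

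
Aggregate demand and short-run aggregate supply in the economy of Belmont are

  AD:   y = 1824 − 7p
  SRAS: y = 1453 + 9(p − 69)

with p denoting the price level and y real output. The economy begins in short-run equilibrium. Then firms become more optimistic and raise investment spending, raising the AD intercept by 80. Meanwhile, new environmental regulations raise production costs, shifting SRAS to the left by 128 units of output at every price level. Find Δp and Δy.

After both shocks: AD is y = 1904 − 7p and SRAS is y = 704 + 9p.
Setting them equal: 1200 = 16p, so p = 75.
y = 1904 − 7·75 = 1379.
Initially p = 62, y = 1390, so Δp = +13 and Δy = -11.

Δp = +13, Δy = -11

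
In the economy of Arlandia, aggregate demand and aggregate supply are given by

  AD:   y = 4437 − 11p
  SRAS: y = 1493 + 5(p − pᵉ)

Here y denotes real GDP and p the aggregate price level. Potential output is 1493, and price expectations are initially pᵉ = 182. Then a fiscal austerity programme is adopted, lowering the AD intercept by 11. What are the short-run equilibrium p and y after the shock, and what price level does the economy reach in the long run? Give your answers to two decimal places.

Short run: p = 240.19, y = 1783.94. Long run: p = 266.64.

AD shifts left: new AD is y = 4426 − 11p. With pᵉ = 182, SRAS is y = 583 + 5p.
Short run: 4426 − 11p = 583 + 5p gives 3843 = 16p, so p = 240.19 and y = 4426 − 11p = 1783.94.
y = 1783.94 is above potential 1493; expectations adjust and SRAS shifts left until y = 1493.
Long run: on the new AD curve, 1493 = 4426 − 11p gives p = 266.64.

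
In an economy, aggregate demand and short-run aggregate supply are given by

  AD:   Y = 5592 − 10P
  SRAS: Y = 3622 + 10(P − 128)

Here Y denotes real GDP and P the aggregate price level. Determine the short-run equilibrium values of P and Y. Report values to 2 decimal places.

P = 162.50, Y = 3967.00

Write SRAS as Y = 3622 + 10P − 1280 = 2342 + 10P.
Set AD = SRAS: 5592 − 10P = 2342 + 10P, so 3250 = 20P and P = 162.50.
Substituting into AD, Y = 5592 − 10P = 3967.00.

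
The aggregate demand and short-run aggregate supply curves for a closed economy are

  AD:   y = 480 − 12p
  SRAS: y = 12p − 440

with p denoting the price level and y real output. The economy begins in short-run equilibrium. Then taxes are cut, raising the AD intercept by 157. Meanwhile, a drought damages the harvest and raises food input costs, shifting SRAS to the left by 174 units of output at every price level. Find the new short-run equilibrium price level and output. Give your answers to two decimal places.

After both shocks: AD is y = 637 − 12p and SRAS is y = 12p − 614.
Setting them equal: 1251 = 24p, so p = 52.13.
Substituting into AD, y = 11.50.

p = 52.13, y = 11.50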